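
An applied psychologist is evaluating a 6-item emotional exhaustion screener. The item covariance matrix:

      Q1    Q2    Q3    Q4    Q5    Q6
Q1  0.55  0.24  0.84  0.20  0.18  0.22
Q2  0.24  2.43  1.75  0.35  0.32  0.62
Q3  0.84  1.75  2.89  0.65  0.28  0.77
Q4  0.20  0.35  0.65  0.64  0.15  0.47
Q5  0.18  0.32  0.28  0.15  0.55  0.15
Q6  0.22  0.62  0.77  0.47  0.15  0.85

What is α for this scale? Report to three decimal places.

ΣVar(i) = 0.55 + 2.43 + 2.89 + 0.64 + 0.55 + 0.85 = 7.91
Sum of the distinct covariances = 7.19
Var(T) = 7.91 + 2 × 7.19 = 22.29
α = (k/(k−1))·(1 − ΣVar(i)/Var(T)) = (6/5)·(1 − 7.91/22.29) = 0.774

α = 0.774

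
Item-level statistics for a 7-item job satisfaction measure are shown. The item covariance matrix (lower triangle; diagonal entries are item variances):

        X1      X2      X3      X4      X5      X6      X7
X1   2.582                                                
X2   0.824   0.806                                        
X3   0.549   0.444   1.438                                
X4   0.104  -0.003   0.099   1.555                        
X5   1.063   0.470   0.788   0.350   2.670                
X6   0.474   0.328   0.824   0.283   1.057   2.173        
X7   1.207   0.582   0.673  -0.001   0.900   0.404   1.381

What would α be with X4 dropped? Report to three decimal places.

Remaining items: X1, X2, X3, X5, X6, X7 (k = 6).
Σσᵢ² = 2.582 + 0.806 + 1.438 + 2.670 + 2.173 + 1.381 = 11.050
Var(T) = 11.050 + 2 × 10.587 = 32.224
α (item deleted) = (6/5)·(1 − 11.050/32.224) = 0.789

α = 0.789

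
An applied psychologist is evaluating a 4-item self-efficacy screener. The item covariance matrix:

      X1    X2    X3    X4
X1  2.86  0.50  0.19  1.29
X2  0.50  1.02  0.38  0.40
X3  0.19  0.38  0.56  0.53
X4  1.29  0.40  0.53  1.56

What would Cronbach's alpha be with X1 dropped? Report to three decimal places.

Cronbach's alpha = 0.682

Remaining items: X2, X3, X4 (k = 3).
Σσ²ᵢ = 1.02 + 0.56 + 1.56 = 3.14
σ²_total = 3.14 + 2 × 1.31 = 5.76
α (item deleted) = (3/2)·(1 − 3.14/5.76) = 0.682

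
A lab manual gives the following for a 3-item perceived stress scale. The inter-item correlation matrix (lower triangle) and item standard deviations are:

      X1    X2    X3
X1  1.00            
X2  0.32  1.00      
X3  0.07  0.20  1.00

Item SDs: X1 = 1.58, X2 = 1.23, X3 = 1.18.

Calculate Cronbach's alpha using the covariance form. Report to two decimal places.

Cronbach's alpha = 0.42

Σσ²ᵢ = 1.58² + 1.23² + 1.18² = 5.4017
Covariances σ_ij = r_ij · s_i · s_j:
  σ(X1,X2) = 0.32 × 1.58 × 1.23 = 0.6219
  σ(X1,X3) = 0.07 × 1.58 × 1.18 = 0.1305
  σ(X2,X3) = 0.20 × 1.23 × 1.18 = 0.2903
σ²_T = Σσ²ᵢ + 2·Σσ_ij = 5.4017 + 2 × 1.0427 = 7.4871
α = (3/2)·(1 − 5.4017/7.4871) = 0.42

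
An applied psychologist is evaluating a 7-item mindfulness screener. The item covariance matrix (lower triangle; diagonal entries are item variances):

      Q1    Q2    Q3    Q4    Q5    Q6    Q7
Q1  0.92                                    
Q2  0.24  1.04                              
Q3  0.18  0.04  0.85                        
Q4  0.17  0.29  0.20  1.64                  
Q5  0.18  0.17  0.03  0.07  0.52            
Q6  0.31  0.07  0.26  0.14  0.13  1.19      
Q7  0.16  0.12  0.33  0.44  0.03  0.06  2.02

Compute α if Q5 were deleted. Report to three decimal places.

α = 0.528

Remaining items: Q1, Q2, Q3, Q4, Q6, Q7 (k = 6).
Σσ²ᵢ = 0.92 + 1.04 + 0.85 + 1.64 + 1.19 + 2.02 = 7.66
Var(T) = 7.66 + 2 × 3.01 = 13.68
α (item deleted) = (6/5)·(1 − 7.66/13.68) = 0.528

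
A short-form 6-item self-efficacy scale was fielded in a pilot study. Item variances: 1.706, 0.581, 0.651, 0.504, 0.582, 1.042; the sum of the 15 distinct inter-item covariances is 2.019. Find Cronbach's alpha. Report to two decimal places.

Cronbach's alpha = 0.53

Σσ²ᵢ = 1.706 + 0.581 + 0.651 + 0.504 + 0.582 + 1.042 = 5.066
Sum of distinct covariances = 2.019
σ²_total = Σσ²ᵢ + 2·Σcov = 5.066 + 2 × 2.019 = 9.104
α = (6/5)·(1 − 5.066/9.104) = 0.53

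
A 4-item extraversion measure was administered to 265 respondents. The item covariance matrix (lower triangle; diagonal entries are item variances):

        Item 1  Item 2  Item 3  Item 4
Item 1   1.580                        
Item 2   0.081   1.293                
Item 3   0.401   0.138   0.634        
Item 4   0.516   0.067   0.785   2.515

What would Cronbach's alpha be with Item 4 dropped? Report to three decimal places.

Cronbach's alpha = 0.392

Remaining items: Item 1, Item 2, Item 3 (k = 3).
Σσ²ᵢ = 1.580 + 1.293 + 0.634 = 3.507
σ²_total = 3.507 + 2 × 0.620 = 4.747
α (item deleted) = (3/2)·(1 − 3.507/4.747) = 0.392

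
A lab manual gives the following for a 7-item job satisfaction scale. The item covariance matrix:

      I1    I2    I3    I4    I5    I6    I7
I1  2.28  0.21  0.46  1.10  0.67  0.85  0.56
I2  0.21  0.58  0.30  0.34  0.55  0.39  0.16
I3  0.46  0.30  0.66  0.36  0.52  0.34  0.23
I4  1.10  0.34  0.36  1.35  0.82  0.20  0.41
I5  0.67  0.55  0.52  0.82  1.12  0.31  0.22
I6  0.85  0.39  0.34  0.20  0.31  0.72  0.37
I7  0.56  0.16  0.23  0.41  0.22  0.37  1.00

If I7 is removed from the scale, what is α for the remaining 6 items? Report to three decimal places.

α = 0.826

Remaining items: I1, I2, I3, I4, I5, I6 (k = 6).
ΣVar(i) = 2.28 + 0.58 + 0.66 + 1.35 + 1.12 + 0.72 = 6.71
σ²_total = 6.71 + 2 × 7.42 = 21.55
α (item deleted) = (6/5)·(1 − 6.71/21.55) = 0.826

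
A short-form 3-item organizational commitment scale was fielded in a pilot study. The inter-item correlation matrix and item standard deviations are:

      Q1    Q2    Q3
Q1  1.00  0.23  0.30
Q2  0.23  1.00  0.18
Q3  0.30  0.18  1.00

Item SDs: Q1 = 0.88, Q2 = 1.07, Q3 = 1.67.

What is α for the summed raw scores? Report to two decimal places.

α = 0.44

Σσ²ᵢ = 0.88² + 1.07² + 1.67² = 4.7082
Covariances σ_ij = r_ij · s_i · s_j:
  σ(Q1,Q2) = 0.23 × 0.88 × 1.07 = 0.2166
  σ(Q1,Q3) = 0.30 × 0.88 × 1.67 = 0.4409
  σ(Q2,Q3) = 0.18 × 1.07 × 1.67 = 0.3216
σ²_T = Σσ²ᵢ + 2·Σσ_ij = 4.7082 + 2 × 0.9791 = 6.6664
α = (3/2)·(1 − 4.7082/6.6664) = 0.44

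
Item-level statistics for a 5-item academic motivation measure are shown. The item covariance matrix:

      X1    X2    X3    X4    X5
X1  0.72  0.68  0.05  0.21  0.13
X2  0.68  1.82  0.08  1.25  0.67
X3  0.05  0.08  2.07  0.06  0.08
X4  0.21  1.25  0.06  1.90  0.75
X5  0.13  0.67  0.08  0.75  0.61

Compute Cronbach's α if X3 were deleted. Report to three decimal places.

Remaining items: X1, X2, X4, X5 (k = 4).
ΣVar(i) = 0.72 + 1.82 + 1.90 + 0.61 = 5.05
σ²_total = 5.05 + 2 × 3.69 = 12.43
α (item deleted) = (4/3)·(1 − 5.05/12.43) = 0.792

α = 0.792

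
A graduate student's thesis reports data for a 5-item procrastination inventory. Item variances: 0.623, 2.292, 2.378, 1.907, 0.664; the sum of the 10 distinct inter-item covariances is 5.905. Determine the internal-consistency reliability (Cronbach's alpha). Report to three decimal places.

sum of item variances = 0.623 + 2.292 + 2.378 + 1.907 + 0.664 = 7.864
Sum of distinct covariances = 5.905
Var(T) = sum of item variances + 2·Σcov = 7.864 + 2 × 5.905 = 19.674
α = (5/4)·(1 − 7.864/19.674) = 0.750

α = 0.750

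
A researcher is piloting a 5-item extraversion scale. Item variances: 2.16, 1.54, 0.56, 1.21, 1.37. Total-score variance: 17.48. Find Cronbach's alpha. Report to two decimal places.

α = 0.76

Σσ²ᵢ = 2.16 + 1.54 + 0.56 + 1.21 + 1.37 = 6.84
α = (k/(k−1))·(1 − Σσ²ᵢ/σ²_total) = (5/4)·(1 − 6.84/17.48) = 0.76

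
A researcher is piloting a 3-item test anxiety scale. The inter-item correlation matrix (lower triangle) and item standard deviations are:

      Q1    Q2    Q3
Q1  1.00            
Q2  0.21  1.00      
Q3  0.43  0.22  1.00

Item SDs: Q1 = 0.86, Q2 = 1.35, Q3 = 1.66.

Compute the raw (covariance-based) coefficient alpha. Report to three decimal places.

α = 0.505

Σσ²ᵢ = 0.86² + 1.35² + 1.66² = 5.3177
Covariances σ_ij = r_ij · s_i · s_j:
  σ(Q1,Q2) = 0.21 × 0.86 × 1.35 = 0.2438
  σ(Q1,Q3) = 0.43 × 0.86 × 1.66 = 0.6139
  σ(Q2,Q3) = 0.22 × 1.35 × 1.66 = 0.4930
σ²_T = Σσ²ᵢ + 2·Σσ_ij = 5.3177 + 2 × 1.3507 = 8.0191
α = (3/2)·(1 − 5.3177/8.0191) = 0.505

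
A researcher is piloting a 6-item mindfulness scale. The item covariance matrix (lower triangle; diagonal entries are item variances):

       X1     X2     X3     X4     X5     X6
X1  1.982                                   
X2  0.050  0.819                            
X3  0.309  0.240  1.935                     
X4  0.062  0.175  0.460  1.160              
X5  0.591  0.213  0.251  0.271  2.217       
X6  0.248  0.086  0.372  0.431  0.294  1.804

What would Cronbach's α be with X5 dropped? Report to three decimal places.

Remaining items: X1, X2, X3, X4, X6 (k = 5).
Σσᵢ² = 1.982 + 0.819 + 1.935 + 1.160 + 1.804 = 7.700
σ²_total = 7.700 + 2 × 2.433 = 12.566
α (item deleted) = (5/4)·(1 − 7.700/12.566) = 0.484

Cronbach's α = 0.484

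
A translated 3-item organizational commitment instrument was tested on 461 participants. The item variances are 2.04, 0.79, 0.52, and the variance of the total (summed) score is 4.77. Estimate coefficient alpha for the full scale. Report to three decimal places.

α = 0.447

sum of item variances = 2.04 + 0.79 + 0.52 = 3.35
α = (k/(k−1))·(1 − sum of item variances/Var(T)) = (3/2)·(1 − 3.35/4.77) = 0.447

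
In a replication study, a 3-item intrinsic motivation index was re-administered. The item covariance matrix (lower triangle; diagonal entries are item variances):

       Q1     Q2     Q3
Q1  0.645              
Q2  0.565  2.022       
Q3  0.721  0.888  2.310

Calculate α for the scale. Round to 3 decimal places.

Σσᵢ² = 0.645 + 2.022 + 2.310 = 4.977
Sum of off-diagonal covariances = 2.174
total variance = 4.977 + 2 × 2.174 = 9.325
α = (k/(k−1))·(1 − Σσᵢ²/total variance) = (3/2)·(1 − 4.977/9.325) = 0.699

α = 0.699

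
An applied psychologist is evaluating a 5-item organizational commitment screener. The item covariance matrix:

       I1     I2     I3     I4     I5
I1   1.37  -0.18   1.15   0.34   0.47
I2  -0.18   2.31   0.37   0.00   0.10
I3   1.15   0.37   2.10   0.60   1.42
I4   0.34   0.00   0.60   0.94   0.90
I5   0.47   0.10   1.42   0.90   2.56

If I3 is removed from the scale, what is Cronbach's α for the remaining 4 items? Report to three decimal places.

α = 0.416

Remaining items: I1, I2, I4, I5 (k = 4).
sum of item variances = 1.37 + 2.31 + 0.94 + 2.56 = 7.18
σ²_T = 7.18 + 2 × 1.63 = 10.44
α (item deleted) = (4/3)·(1 − 7.18/10.44) = 0.416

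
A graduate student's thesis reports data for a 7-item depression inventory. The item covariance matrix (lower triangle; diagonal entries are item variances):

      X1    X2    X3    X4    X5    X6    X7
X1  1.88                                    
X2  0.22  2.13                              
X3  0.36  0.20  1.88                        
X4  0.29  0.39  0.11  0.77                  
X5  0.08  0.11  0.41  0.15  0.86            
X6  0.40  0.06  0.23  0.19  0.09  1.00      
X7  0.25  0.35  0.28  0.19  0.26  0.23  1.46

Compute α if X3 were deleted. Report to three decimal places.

α = 0.535

Remaining items: X1, X2, X4, X5, X6, X7 (k = 6).
Σσᵢ² = 1.88 + 2.13 + 0.77 + 0.86 + 1.00 + 1.46 = 8.10
total variance = 8.10 + 2 × 3.26 = 14.62
α (item deleted) = (6/5)·(1 − 8.10/14.62) = 0.535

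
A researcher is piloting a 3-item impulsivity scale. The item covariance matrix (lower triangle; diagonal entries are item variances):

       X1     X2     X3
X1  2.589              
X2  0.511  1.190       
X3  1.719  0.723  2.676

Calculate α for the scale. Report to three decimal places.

sum of item variances = 2.589 + 1.190 + 2.676 = 6.455
Sum of off-diagonal covariances = 2.953
σ²_total = 6.455 + 2 × 2.953 = 12.361
α = (k/(k−1))·(1 − sum of item variances/σ²_total) = (3/2)·(1 − 6.455/12.361) = 0.717

α = 0.717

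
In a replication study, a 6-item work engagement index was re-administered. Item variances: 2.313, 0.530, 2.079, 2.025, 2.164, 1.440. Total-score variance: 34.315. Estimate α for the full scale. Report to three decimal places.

α = 0.831

Σσ²ᵢ = 2.313 + 0.530 + 2.079 + 2.025 + 2.164 + 1.440 = 10.551
α = (k/(k−1))·(1 − Σσ²ᵢ/Var(T)) = (6/5)·(1 − 10.551/34.315) = 0.831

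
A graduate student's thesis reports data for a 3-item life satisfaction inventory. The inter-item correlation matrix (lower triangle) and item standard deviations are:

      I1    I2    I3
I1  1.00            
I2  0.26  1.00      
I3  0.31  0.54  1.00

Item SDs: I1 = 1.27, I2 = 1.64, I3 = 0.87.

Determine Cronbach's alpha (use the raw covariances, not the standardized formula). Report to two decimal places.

Cronbach's alpha = 0.59

Σσ²ᵢ = 1.27² + 1.64² + 0.87² = 5.0594
Covariances σ_ij = r_ij · s_i · s_j:
  σ(I1,I2) = 0.26 × 1.27 × 1.64 = 0.5415
  σ(I1,I3) = 0.31 × 1.27 × 0.87 = 0.3425
  σ(I2,I3) = 0.54 × 1.64 × 0.87 = 0.7705
σ²_T = Σσ²ᵢ + 2·Σσ_ij = 5.0594 + 2 × 1.6545 = 8.3684
α = (3/2)·(1 − 5.0594/8.3684) = 0.59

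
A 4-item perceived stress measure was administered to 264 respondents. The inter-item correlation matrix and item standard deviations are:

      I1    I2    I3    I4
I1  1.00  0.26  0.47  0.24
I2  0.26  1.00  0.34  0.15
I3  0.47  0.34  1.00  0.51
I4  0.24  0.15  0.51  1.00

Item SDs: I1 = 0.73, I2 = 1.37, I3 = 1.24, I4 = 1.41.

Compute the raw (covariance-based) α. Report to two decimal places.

α = 0.63

Σσ²ᵢ = 0.73² + 1.37² + 1.24² + 1.41² = 5.9355
Covariances σ_ij = r_ij · s_i · s_j:
  σ(I1,I2) = 0.26 × 0.73 × 1.37 = 0.2600
  σ(I1,I3) = 0.47 × 0.73 × 1.24 = 0.4254
  σ(I1,I4) = 0.24 × 0.73 × 1.41 = 0.2470
  σ(I2,I3) = 0.34 × 1.37 × 1.24 = 0.5776
  σ(I2,I4) = 0.15 × 1.37 × 1.41 = 0.2898
  σ(I3,I4) = 0.51 × 1.24 × 1.41 = 0.8917
σ²_T = Σσ²ᵢ + 2·Σσ_ij = 5.9355 + 2 × 2.6915 = 11.3185
α = (4/3)·(1 − 5.9355/11.3185) = 0.63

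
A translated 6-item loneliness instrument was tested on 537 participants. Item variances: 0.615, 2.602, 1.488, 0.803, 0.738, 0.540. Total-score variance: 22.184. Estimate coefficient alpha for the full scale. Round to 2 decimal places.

coefficient alpha = 0.83

Σσ²ᵢ = 0.615 + 2.602 + 1.488 + 0.803 + 0.738 + 0.540 = 6.786
α = (k/(k−1))·(1 − Σσ²ᵢ/Var(T)) = (6/5)·(1 − 6.786/22.184) = 0.83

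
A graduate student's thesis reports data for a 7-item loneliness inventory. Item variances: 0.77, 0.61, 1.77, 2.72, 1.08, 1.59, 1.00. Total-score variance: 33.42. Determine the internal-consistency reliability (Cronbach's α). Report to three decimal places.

Cronbach's α = 0.834

ΣVar(i) = 0.77 + 0.61 + 1.77 + 2.72 + 1.08 + 1.59 + 1.00 = 9.54
α = (k/(k−1))·(1 − ΣVar(i)/σ²_total) = (7/6)·(1 − 9.54/33.42) = 0.834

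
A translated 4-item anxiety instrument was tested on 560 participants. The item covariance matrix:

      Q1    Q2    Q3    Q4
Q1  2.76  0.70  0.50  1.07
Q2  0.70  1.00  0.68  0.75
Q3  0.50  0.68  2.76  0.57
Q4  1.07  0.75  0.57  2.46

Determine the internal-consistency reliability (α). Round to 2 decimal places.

α = 0.65

ΣVar(i) = 2.76 + 1.00 + 2.76 + 2.46 = 8.98
Sum of the distinct covariances = 4.27
σ²_total = 8.98 + 2 × 4.27 = 17.52
α = (k/(k−1))·(1 − ΣVar(i)/σ²_total) = (4/3)·(1 − 8.98/17.52) = 0.65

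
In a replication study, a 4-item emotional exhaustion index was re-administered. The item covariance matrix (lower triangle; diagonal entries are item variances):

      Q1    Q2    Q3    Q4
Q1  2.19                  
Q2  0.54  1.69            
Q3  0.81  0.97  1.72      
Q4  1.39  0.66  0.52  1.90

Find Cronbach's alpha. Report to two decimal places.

α = 0.75

ΣVar(i) = 2.19 + 1.69 + 1.72 + 1.90 = 7.50
Σ_{i<j} σ_ij = 4.89
Var(T) = 7.50 + 2 × 4.89 = 17.28
α = (k/(k−1))·(1 − ΣVar(i)/Var(T)) = (4/3)·(1 − 7.50/17.28) = 0.75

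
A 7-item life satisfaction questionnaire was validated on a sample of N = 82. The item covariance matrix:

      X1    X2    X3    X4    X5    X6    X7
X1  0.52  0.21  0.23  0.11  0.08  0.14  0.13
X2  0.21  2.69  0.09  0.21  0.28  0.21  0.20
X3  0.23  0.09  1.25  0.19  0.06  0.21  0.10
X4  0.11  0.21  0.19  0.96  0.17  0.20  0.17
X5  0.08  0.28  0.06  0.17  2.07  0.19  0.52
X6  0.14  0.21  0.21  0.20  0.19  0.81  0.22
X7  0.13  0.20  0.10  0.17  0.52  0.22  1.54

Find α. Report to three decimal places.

Σσᵢ² = 0.52 + 2.69 + 1.25 + 0.96 + 2.07 + 0.81 + 1.54 = 9.84
Sum of off-diagonal covariances = 3.92
σ²_T = 9.84 + 2 × 3.92 = 17.68
α = (k/(k−1))·(1 − Σσᵢ²/σ²_T) = (7/6)·(1 − 9.84/17.68) = 0.517

α = 0.517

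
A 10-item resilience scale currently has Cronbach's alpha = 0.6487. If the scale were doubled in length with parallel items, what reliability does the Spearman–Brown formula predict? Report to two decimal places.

predicted reliability = 0.79

Length factor m = 2
α' = m·α / (1 + (m−1)·α)
   = 2 × 0.6487 / (1 + (2 − 1) × 0.6487)
   = 1.2974 / 1.6487 = 0.79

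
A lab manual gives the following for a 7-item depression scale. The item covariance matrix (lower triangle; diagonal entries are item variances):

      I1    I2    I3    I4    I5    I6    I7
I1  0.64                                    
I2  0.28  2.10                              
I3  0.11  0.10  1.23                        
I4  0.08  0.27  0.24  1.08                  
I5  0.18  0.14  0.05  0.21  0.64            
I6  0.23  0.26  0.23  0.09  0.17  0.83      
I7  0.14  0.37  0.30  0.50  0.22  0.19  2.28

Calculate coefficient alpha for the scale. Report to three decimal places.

coefficient alpha = 0.581

Σσ²ᵢ = 0.64 + 2.10 + 1.23 + 1.08 + 0.64 + 0.83 + 2.28 = 8.80
Sum of off-diagonal covariances = 4.36
total variance = 8.80 + 2 × 4.36 = 17.52
α = (k/(k−1))·(1 − Σσ²ᵢ/total variance) = (7/6)·(1 − 8.80/17.52) = 0.581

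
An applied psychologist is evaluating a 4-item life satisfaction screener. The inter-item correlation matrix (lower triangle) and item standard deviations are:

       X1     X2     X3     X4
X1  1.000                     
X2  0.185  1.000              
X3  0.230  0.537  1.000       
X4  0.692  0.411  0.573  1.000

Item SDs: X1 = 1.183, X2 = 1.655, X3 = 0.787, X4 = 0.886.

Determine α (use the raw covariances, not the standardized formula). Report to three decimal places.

Σσ²ᵢ = 1.183² + 1.655² + 0.787² + 0.886² = 5.5429
Covariances σ_ij = r_ij · s_i · s_j:
  σ(X1,X2) = 0.185 × 1.183 × 1.655 = 0.3622
  σ(X1,X3) = 0.230 × 1.183 × 0.787 = 0.2141
  σ(X1,X4) = 0.692 × 1.183 × 0.886 = 0.7253
  σ(X2,X3) = 0.537 × 1.655 × 0.787 = 0.6994
  σ(X2,X4) = 0.411 × 1.655 × 0.886 = 0.6027
  σ(X3,X4) = 0.573 × 0.787 × 0.886 = 0.3995
σ²_T = Σσ²ᵢ + 2·Σσ_ij = 5.5429 + 2 × 3.0032 = 11.5493
α = (4/3)·(1 − 5.5429/11.5493) = 0.693

α = 0.693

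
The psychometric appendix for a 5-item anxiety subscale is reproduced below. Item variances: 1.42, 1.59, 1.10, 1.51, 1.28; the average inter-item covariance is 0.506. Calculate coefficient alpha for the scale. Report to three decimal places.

Σσᵢ² = 1.42 + 1.59 + 1.10 + 1.51 + 1.28 = 6.90
Sum of the 10 distinct covariances = 10 × 0.506 = 5.060
total variance = Σσᵢ² + 2·Σcov = 6.90 + 2 × 5.060 = 17.020
α = (5/4)·(1 − 6.90/17.020) = 0.743

α = 0.743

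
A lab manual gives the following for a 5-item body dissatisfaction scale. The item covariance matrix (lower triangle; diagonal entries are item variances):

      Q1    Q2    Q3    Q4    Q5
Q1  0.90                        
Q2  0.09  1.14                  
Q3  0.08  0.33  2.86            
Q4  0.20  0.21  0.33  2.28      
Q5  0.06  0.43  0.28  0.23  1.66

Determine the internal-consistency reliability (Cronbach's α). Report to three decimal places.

Σσᵢ² = 0.90 + 1.14 + 2.86 + 2.28 + 1.66 = 8.84
Sum of the distinct covariances = 2.24
Var(T) = 8.84 + 2 × 2.24 = 13.32
α = (k/(k−1))·(1 − Σσᵢ²/Var(T)) = (5/4)·(1 − 8.84/13.32) = 0.420

Cronbach's α = 0.420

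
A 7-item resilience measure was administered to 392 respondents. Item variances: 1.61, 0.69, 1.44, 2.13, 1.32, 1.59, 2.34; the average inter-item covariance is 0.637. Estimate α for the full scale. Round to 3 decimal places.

α = 0.824

sum of item variances = 1.61 + 0.69 + 1.44 + 2.13 + 1.32 + 1.59 + 2.34 = 11.12
Sum of the 21 distinct covariances = 21 × 0.637 = 13.377
σ²_total = sum of item variances + 2·Σcov = 11.12 + 2 × 13.377 = 37.874
α = (7/6)·(1 − 11.12/37.874) = 0.824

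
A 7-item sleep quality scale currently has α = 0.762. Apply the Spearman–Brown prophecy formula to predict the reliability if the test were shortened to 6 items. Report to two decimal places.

Length factor m = 6/7 = 0.8571
α' = m·α / (1 − (1−m)·α)
   = 6/7 × 0.762 / (1 − (1 − 6/7) × 0.762)
   = 0.6531 / 0.8911 = 0.73

predicted reliability = 0.73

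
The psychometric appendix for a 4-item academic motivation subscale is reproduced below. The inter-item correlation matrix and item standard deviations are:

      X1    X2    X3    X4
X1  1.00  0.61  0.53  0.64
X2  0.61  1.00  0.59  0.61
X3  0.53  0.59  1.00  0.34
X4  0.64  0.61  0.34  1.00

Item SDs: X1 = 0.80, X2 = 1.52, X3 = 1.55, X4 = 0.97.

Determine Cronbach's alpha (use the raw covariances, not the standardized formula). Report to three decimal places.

Σσ²ᵢ = 0.80² + 1.52² + 1.55² + 0.97² = 6.2938
Covariances σ_ij = r_ij · s_i · s_j:
  σ(X1,X2) = 0.61 × 0.80 × 1.52 = 0.7418
  σ(X1,X3) = 0.53 × 0.80 × 1.55 = 0.6572
  σ(X1,X4) = 0.64 × 0.80 × 0.97 = 0.4966
  σ(X2,X3) = 0.59 × 1.52 × 1.55 = 1.3900
  σ(X2,X4) = 0.61 × 1.52 × 0.97 = 0.8994
  σ(X3,X4) = 0.34 × 1.55 × 0.97 = 0.5112
σ²_T = Σσ²ᵢ + 2·Σσ_ij = 6.2938 + 2 × 4.6962 = 15.6862
α = (4/3)·(1 − 6.2938/15.6862) = 0.798

α = 0.798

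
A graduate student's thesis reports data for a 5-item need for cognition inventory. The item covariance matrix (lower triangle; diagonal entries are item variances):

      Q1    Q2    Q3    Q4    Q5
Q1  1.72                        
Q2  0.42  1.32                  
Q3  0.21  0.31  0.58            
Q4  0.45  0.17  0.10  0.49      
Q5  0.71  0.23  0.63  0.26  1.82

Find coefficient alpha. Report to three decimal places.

coefficient alpha = 0.676

ΣVar(i) = 1.72 + 1.32 + 0.58 + 0.49 + 1.82 = 5.93
Sum of off-diagonal covariances = 3.49
σ²_total = 5.93 + 2 × 3.49 = 12.91
α = (k/(k−1))·(1 − ΣVar(i)/σ²_total) = (5/4)·(1 − 5.93/12.91) = 0.676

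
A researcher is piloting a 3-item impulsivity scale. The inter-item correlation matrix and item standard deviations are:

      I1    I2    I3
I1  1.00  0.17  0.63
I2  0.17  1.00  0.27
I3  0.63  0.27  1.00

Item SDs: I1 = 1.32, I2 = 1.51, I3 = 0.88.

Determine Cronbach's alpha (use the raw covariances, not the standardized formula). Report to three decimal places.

Σσ²ᵢ = 1.32² + 1.51² + 0.88² = 4.7969
Covariances σ_ij = r_ij · s_i · s_j:
  σ(I1,I2) = 0.17 × 1.32 × 1.51 = 0.3388
  σ(I1,I3) = 0.63 × 1.32 × 0.88 = 0.7318
  σ(I2,I3) = 0.27 × 1.51 × 0.88 = 0.3588
σ²_T = Σσ²ᵢ + 2·Σσ_ij = 4.7969 + 2 × 1.4294 = 7.6557
α = (3/2)·(1 − 4.7969/7.6557) = 0.560

Cronbach's alpha = 0.560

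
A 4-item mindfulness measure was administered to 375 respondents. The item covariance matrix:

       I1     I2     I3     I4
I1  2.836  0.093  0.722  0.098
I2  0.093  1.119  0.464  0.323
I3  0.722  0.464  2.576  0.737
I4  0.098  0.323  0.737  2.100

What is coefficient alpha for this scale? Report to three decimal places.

Σσ²ᵢ = 2.836 + 1.119 + 2.576 + 2.100 = 8.631
Sum of off-diagonal covariances = 2.437
total variance = 8.631 + 2 × 2.437 = 13.505
α = (k/(k−1))·(1 − Σσ²ᵢ/total variance) = (4/3)·(1 − 8.631/13.505) = 0.481

α = 0.481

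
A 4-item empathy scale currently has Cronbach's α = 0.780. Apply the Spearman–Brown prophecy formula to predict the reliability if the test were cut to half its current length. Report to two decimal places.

predicted reliability = 0.64

Length factor m = 1/2
α' = m·α / (1 − (1−m)·α)
   = 1/2 × 0.780 / (1 − (1 − 1/2) × 0.780)
   = 0.3900 / 0.6100 = 0.64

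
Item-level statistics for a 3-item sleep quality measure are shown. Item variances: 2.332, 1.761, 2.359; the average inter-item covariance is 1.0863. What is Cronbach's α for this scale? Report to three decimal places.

ΣVar(i) = 2.332 + 1.761 + 2.359 = 6.452
Sum of the 3 distinct covariances = 3 × 1.0863 = 3.2589
σ²_T = ΣVar(i) + 2·Σcov = 6.452 + 2 × 3.2589 = 12.9698
α = (3/2)·(1 − 6.452/12.9698) = 0.754

α = 0.754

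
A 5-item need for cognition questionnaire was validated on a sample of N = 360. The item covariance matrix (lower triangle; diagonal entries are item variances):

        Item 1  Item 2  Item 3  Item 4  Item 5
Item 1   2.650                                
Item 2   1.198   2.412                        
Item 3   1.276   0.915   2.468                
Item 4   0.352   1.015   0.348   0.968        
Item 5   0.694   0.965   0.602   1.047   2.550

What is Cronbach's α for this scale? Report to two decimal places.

ΣVar(i) = 2.650 + 2.412 + 2.468 + 0.968 + 2.550 = 11.048
Sum of off-diagonal covariances = 8.412
Var(T) = 11.048 + 2 × 8.412 = 27.872
α = (k/(k−1))·(1 − ΣVar(i)/Var(T)) = (5/4)·(1 − 11.048/27.872) = 0.75

α = 0.75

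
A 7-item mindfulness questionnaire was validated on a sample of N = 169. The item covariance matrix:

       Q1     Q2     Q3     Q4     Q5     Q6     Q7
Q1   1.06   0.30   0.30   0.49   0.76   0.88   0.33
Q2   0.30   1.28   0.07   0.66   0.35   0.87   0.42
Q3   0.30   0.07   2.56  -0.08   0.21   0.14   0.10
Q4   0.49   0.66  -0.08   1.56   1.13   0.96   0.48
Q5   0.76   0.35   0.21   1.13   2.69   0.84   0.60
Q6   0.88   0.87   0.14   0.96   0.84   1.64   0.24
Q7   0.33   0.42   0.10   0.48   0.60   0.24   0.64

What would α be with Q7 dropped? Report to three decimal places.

α = 0.712

Remaining items: Q1, Q2, Q3, Q4, Q5, Q6 (k = 6).
ΣVar(i) = 1.06 + 1.28 + 2.56 + 1.56 + 2.69 + 1.64 = 10.79
σ²_T = 10.79 + 2 × 7.88 = 26.55
α (item deleted) = (6/5)·(1 − 10.79/26.55) = 0.712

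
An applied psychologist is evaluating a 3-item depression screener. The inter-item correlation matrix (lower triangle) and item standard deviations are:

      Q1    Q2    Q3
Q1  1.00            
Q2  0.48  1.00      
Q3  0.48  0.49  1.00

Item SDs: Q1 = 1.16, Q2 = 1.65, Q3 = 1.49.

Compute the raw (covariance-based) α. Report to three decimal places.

Σσ²ᵢ = 1.16² + 1.65² + 1.49² = 6.2882
Covariances σ_ij = r_ij · s_i · s_j:
  σ(Q1,Q2) = 0.48 × 1.16 × 1.65 = 0.9187
  σ(Q1,Q3) = 0.48 × 1.16 × 1.49 = 0.8296
  σ(Q2,Q3) = 0.49 × 1.65 × 1.49 = 1.2047
σ²_T = Σσ²ᵢ + 2·Σσ_ij = 6.2882 + 2 × 2.9530 = 12.1942
α = (3/2)·(1 − 6.2882/12.1942) = 0.726

α = 0.726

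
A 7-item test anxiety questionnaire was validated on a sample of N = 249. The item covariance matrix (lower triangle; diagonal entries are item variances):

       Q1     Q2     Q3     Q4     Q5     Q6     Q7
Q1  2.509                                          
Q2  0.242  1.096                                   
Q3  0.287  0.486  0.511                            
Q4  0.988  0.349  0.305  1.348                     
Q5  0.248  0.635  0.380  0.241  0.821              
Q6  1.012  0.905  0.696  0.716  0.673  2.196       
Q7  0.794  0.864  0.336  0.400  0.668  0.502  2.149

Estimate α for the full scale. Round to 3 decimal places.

sum of item variances = 2.509 + 1.096 + 0.511 + 1.348 + 0.821 + 2.196 + 2.149 = 10.630
Sum of off-diagonal covariances = 11.727
Var(T) = 10.630 + 2 × 11.727 = 34.084
α = (k/(k−1))·(1 − sum of item variances/Var(T)) = (7/6)·(1 − 10.630/34.084) = 0.803

α = 0.803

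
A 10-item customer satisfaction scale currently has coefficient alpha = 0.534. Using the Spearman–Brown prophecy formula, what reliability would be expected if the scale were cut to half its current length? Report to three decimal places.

predicted reliability = 0.364

Length factor m = 1/2
α' = m·α / (1 − (1−m)·α)
   = 1/2 × 0.534 / (1 − (1 − 1/2) × 0.534)
   = 0.2670 / 0.7330 = 0.364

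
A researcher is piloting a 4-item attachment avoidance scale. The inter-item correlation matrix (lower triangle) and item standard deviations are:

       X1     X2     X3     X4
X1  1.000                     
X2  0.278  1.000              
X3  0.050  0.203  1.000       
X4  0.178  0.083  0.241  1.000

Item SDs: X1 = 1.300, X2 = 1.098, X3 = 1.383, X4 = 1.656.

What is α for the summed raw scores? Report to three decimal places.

α = 0.443

Σσ²ᵢ = 1.300² + 1.098² + 1.383² + 1.656² = 7.5506
Covariances σ_ij = r_ij · s_i · s_j:
  σ(X1,X2) = 0.278 × 1.300 × 1.098 = 0.3968
  σ(X1,X3) = 0.050 × 1.300 × 1.383 = 0.0899
  σ(X1,X4) = 0.178 × 1.300 × 1.656 = 0.3832
  σ(X2,X3) = 0.203 × 1.098 × 1.383 = 0.3083
  σ(X2,X4) = 0.083 × 1.098 × 1.656 = 0.1509
  σ(X3,X4) = 0.241 × 1.383 × 1.656 = 0.5519
σ²_T = Σσ²ᵢ + 2·Σσ_ij = 7.5506 + 2 × 1.8810 = 11.3126
α = (4/3)·(1 − 7.5506/11.3126) = 0.443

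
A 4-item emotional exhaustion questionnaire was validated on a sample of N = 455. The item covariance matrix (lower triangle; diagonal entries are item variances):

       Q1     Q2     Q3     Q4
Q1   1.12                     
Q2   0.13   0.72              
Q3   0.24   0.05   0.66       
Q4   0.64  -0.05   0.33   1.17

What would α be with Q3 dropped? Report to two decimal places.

α = 0.49

Remaining items: Q1, Q2, Q4 (k = 3).
ΣVar(i) = 1.12 + 0.72 + 1.17 = 3.01
Var(T) = 3.01 + 2 × 0.72 = 4.45
α (item deleted) = (3/2)·(1 − 3.01/4.45) = 0.49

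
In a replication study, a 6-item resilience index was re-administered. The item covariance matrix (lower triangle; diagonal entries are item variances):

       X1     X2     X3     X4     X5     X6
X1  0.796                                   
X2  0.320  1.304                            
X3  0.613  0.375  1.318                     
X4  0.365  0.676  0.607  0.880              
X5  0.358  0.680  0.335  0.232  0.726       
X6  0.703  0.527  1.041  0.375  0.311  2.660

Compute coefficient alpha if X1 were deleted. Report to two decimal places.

Remaining items: X2, X3, X4, X5, X6 (k = 5).
sum of item variances = 1.304 + 1.318 + 0.880 + 0.726 + 2.660 = 6.888
σ²_T = 6.888 + 2 × 5.159 = 17.206
α (item deleted) = (5/4)·(1 − 6.888/17.206) = 0.75

α = 0.75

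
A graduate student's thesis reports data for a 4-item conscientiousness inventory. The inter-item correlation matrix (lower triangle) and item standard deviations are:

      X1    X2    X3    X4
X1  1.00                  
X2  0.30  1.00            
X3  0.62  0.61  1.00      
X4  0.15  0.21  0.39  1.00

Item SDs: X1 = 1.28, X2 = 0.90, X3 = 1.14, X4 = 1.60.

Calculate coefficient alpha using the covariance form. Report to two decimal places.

Σσ²ᵢ = 1.28² + 0.90² + 1.14² + 1.60² = 6.3080
Covariances σ_ij = r_ij · s_i · s_j:
  σ(X1,X2) = 0.30 × 1.28 × 0.90 = 0.3456
  σ(X1,X3) = 0.62 × 1.28 × 1.14 = 0.9047
  σ(X1,X4) = 0.15 × 1.28 × 1.60 = 0.3072
  σ(X2,X3) = 0.61 × 0.90 × 1.14 = 0.6259
  σ(X2,X4) = 0.21 × 0.90 × 1.60 = 0.3024
  σ(X3,X4) = 0.39 × 1.14 × 1.60 = 0.7114
σ²_T = Σσ²ᵢ + 2·Σσ_ij = 6.3080 + 2 × 3.1972 = 12.7024
α = (4/3)·(1 − 6.3080/12.7024) = 0.67

α = 0.67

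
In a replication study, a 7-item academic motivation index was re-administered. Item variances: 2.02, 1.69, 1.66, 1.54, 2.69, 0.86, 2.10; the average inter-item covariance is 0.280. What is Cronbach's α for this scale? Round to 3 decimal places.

α = 0.564

Σσᵢ² = 2.02 + 1.69 + 1.66 + 1.54 + 2.69 + 0.86 + 2.10 = 12.56
Sum of the 21 distinct covariances = 21 × 0.280 = 5.880
Var(T) = Σσᵢ² + 2·Σcov = 12.56 + 2 × 5.880 = 24.320
α = (7/6)·(1 − 12.56/24.320) = 0.564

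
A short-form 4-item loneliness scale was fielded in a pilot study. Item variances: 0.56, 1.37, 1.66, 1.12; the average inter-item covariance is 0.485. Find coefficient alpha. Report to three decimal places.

Σσ²ᵢ = 0.56 + 1.37 + 1.66 + 1.12 = 4.71
Sum of the 6 distinct covariances = 6 × 0.485 = 2.910
total variance = Σσ²ᵢ + 2·Σcov = 4.71 + 2 × 2.910 = 10.530
α = (4/3)·(1 − 4.71/10.530) = 0.737

coefficient alpha = 0.737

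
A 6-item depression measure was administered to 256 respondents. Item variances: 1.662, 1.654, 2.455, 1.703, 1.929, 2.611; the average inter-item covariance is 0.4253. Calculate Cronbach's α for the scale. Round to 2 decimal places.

Cronbach's α = 0.62

Σσᵢ² = 1.662 + 1.654 + 2.455 + 1.703 + 1.929 + 2.611 = 12.014
Sum of the 15 distinct covariances = 15 × 0.4253 = 6.3795
Var(T) = Σσᵢ² + 2·Σcov = 12.014 + 2 × 6.3795 = 24.7730
α = (6/5)·(1 − 12.014/24.7730) = 0.62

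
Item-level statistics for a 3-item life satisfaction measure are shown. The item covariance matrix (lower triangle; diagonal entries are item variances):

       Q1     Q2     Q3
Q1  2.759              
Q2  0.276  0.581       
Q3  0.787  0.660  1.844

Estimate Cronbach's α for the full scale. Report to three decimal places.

α = 0.599

Σσᵢ² = 2.759 + 0.581 + 1.844 = 5.184
Σ_{i<j} σ_ij = 1.723
total variance = 5.184 + 2 × 1.723 = 8.630
α = (k/(k−1))·(1 − Σσᵢ²/total variance) = (3/2)·(1 − 5.184/8.630) = 0.599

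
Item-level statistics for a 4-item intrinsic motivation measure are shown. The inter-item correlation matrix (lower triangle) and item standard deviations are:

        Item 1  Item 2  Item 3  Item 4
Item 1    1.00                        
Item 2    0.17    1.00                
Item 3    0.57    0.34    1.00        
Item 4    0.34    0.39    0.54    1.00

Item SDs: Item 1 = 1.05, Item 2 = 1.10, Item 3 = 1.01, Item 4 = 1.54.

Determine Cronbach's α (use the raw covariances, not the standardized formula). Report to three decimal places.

Cronbach's α = 0.708

Σσ²ᵢ = 1.05² + 1.10² + 1.01² + 1.54² = 5.7042
Covariances σ_ij = r_ij · s_i · s_j:
  σ(Item 1,Item 2) = 0.17 × 1.05 × 1.10 = 0.1964
  σ(Item 1,Item 3) = 0.57 × 1.05 × 1.01 = 0.6045
  σ(Item 1,Item 4) = 0.34 × 1.05 × 1.54 = 0.5498
  σ(Item 2,Item 3) = 0.34 × 1.10 × 1.01 = 0.3777
  σ(Item 2,Item 4) = 0.39 × 1.10 × 1.54 = 0.6607
  σ(Item 3,Item 4) = 0.54 × 1.01 × 1.54 = 0.8399
σ²_T = Σσ²ᵢ + 2·Σσ_ij = 5.7042 + 2 × 3.2290 = 12.1622
α = (4/3)·(1 − 5.7042/12.1622) = 0.708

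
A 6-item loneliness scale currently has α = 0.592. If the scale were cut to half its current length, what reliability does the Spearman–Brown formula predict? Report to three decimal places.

predicted reliability = 0.420

Length factor m = 1/2
α' = m·α / (1 − (1−m)·α)
   = 1/2 × 0.592 / (1 − (1 − 1/2) × 0.592)
   = 0.2960 / 0.7040 = 0.420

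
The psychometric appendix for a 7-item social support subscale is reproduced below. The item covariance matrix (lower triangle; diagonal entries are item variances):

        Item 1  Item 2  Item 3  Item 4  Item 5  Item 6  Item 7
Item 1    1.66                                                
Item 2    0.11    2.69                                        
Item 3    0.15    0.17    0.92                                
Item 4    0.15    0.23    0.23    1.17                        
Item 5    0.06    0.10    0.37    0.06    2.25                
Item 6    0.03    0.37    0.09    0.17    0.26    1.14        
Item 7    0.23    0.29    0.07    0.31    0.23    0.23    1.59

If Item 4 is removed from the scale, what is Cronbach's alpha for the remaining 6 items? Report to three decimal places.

Remaining items: Item 1, Item 2, Item 3, Item 5, Item 6, Item 7 (k = 6).
ΣVar(i) = 1.66 + 2.69 + 0.92 + 2.25 + 1.14 + 1.59 = 10.25
σ²_total = 10.25 + 2 × 2.76 = 15.77
α (item deleted) = (6/5)·(1 − 10.25/15.77) = 0.420

α = 0.420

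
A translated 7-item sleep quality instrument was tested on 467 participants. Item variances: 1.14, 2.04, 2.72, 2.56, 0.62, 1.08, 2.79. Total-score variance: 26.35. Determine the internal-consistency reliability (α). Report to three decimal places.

Σσ²ᵢ = 1.14 + 2.04 + 2.72 + 2.56 + 0.62 + 1.08 + 2.79 = 12.95
α = (k/(k−1))·(1 − Σσ²ᵢ/total variance) = (7/6)·(1 − 12.95/26.35) = 0.593

α = 0.593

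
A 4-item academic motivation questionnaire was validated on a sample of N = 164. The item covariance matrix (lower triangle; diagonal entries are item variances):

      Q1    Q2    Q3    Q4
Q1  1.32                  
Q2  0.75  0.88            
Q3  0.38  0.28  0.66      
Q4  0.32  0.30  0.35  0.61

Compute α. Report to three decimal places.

α = 0.771

Σσ²ᵢ = 1.32 + 0.88 + 0.66 + 0.61 = 3.47
Sum of the distinct covariances = 2.38
Var(T) = 3.47 + 2 × 2.38 = 8.23
α = (k/(k−1))·(1 − Σσ²ᵢ/Var(T)) = (4/3)·(1 − 3.47/8.23) = 0.771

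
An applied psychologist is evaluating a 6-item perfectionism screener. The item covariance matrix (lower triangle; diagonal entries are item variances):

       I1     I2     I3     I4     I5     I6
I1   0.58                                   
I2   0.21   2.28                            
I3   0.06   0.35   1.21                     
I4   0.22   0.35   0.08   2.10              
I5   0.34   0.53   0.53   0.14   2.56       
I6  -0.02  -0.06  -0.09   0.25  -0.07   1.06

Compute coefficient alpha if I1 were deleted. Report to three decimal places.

Remaining items: I2, I3, I4, I5, I6 (k = 5).
Σσᵢ² = 2.28 + 1.21 + 2.10 + 2.56 + 1.06 = 9.21
Var(T) = 9.21 + 2 × 2.01 = 13.23
α (item deleted) = (5/4)·(1 − 9.21/13.23) = 0.380

coefficient alpha = 0.380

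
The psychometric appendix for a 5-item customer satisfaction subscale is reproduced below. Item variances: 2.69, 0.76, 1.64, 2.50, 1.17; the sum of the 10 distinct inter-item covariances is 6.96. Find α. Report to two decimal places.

sum of item variances = 2.69 + 0.76 + 1.64 + 2.50 + 1.17 = 8.76
Sum of distinct covariances = 6.96
σ²_T = sum of item variances + 2·Σcov = 8.76 + 2 × 6.96 = 22.68
α = (5/4)·(1 − 8.76/22.68) = 0.77

α = 0.77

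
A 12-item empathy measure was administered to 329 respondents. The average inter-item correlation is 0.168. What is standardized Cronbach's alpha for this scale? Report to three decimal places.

standardized Cronbach's alpha = 0.708

Standardized α = k·r̄ / (1 + (k−1)·r̄) = 12 × 0.168 / (1 + 11 × 0.168)
  = 2.0160 / 2.8480 = 0.708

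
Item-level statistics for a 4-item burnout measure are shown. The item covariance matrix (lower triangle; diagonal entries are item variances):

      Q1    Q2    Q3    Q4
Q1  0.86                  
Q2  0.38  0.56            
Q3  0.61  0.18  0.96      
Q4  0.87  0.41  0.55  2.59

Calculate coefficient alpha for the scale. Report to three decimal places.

ΣVar(i) = 0.86 + 0.56 + 0.96 + 2.59 = 4.97
Σ_{i<j} σ_ij = 3.00
Var(T) = 4.97 + 2 × 3.00 = 10.97
α = (k/(k−1))·(1 − ΣVar(i)/Var(T)) = (4/3)·(1 − 4.97/10.97) = 0.729

coefficient alpha = 0.729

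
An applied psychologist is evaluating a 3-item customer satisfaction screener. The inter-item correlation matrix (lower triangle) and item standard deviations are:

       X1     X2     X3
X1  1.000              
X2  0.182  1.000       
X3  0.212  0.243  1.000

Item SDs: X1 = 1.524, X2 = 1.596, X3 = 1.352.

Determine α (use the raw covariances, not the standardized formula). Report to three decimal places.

α = 0.443

Σσ²ᵢ = 1.524² + 1.596² + 1.352² = 6.6977
Covariances σ_ij = r_ij · s_i · s_j:
  σ(X1,X2) = 0.182 × 1.524 × 1.596 = 0.4427
  σ(X1,X3) = 0.212 × 1.524 × 1.352 = 0.4368
  σ(X2,X3) = 0.243 × 1.596 × 1.352 = 0.5243
σ²_T = Σσ²ᵢ + 2·Σσ_ij = 6.6977 + 2 × 1.4038 = 9.5053
α = (3/2)·(1 − 6.6977/9.5053) = 0.443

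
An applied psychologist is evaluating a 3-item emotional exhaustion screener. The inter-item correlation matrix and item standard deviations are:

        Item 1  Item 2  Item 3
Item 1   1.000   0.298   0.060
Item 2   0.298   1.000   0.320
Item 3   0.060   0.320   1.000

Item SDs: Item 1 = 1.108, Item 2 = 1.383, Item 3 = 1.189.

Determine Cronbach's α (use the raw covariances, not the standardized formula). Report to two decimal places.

Σσ²ᵢ = 1.108² + 1.383² + 1.189² = 4.5541
Covariances σ_ij = r_ij · s_i · s_j:
  σ(Item 1,Item 2) = 0.298 × 1.108 × 1.383 = 0.4566
  σ(Item 1,Item 3) = 0.060 × 1.108 × 1.189 = 0.0790
  σ(Item 2,Item 3) = 0.320 × 1.383 × 1.189 = 0.5262
σ²_T = Σσ²ᵢ + 2·Σσ_ij = 4.5541 + 2 × 1.0618 = 6.6777
α = (3/2)·(1 − 4.5541/6.6777) = 0.48

Cronbach's α = 0.48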